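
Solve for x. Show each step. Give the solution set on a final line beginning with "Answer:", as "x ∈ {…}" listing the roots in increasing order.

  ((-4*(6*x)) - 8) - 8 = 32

Step 1. [((-4*(6*x)) - 8) - 8 = 32] 8 comes off first (add 8), so sub: (-4*(6*x)) - 8 = 40.
Step 2. [(-4*(6*x)) - 8 = 40] -4 | LHS and -4 | 40: pull -4 out ⇒ factor: (6*x) + 2 = -10.
Step 3. [(6*x) + 2 = -10] +2 is outermost — subtract 2 both sides ⇒ sub: 6*x = -12.
Step 4. [6*x = -12] 6·(inner) — divide through by 6, so div: x = -2.

Answer: x ∈ {-2}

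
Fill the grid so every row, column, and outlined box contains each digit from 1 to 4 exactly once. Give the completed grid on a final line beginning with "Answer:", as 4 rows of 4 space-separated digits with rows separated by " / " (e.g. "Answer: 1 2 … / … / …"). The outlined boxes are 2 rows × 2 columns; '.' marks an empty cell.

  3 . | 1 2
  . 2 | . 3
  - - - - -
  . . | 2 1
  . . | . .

Step 1. [r3c1∈{4}] nothing but 4 survives at r3c1 ⇒ r3c1=4.
Step 2. [r4c2∈{1,3}] r4c2 is the only open cell in col 2 admitting 1 ⇒ r4c2=1.
Step 3. [r2c3∈{4}] r2c3 has the single candidate 4 ⇒ r2c3=4.
Step 4. [r4c1∈{2}] r4c1 is down to just 2. So r4c1=2.
Step 5. [r1c2∈{4}] nothing but 4 survives at r1c2. So r1c2=4.
Step 6. [r2c1∈{1}] r2c1's peers cover all but 1 ⇒ r2c1=1.
Step 7. [r4c3∈{3}] r4c3 has the single candidate 3. So r4c3=3.
Step 8. [r3c2∈{3}] nothing but 3 survives at r3c2, so r3c2=3.
Step 9. [r4c4∈{4}] r4c4 has the single candidate 4, so r4c4=4.

Answer: 3 4 1 2 / 1 2 4 3 / 4 3 2 1 / 2 1 3 4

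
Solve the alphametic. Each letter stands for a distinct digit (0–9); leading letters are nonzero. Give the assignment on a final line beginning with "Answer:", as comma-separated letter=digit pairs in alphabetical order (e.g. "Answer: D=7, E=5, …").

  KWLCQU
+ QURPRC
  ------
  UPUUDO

Step 1. [col 1: U + C ≡ O (mod 10)] no forcing yet in column 1 (carry-in 0); O=3 is free and consistent — try it ⇒ O=3.
Step 2. [col 1: U + C ≡ O (mod 10)] several values work for C in column 1 (U + C ≡ O (mod 10), carry-in 0); try C=6. So C=6.
Step 3. [col 1: U + C ≡ O (mod 10)] from column 1 (C=6, O=3, carry-in 0, digits 3,6 already taken and all letters distinct): U must equal 7 ⇒ U=7.
Step 4. [col 2: Q + R ≡ D (mod 10)] column 2 (Q + R ≡ D (mod 10), carry-in 1) doesn't pin D yet; pick D=4 and continue ⇒ D=4.
Step 5. [col 2: Q + R ≡ D (mod 10)] Q=5 is one option consistent with column 2 (Q + R ≡ D (mod 10), carry-in 1) — take it, so Q=5.
Step 6. [col 2: Q + R ≡ D (mod 10)] from column 2 (Q=5, D=4, carry-in 1, digits 3,4,5,6,7 already taken and all letters distinct): R must equal 8. So R=8.
Step 7. [col 3: C + P ≡ U (mod 10)] column 3 reads C+P+carry(1)=U with C=6, U=7; with digits 3,4,5,6,7,8 already taken and all letters distinct, the only value for P is 0 ⇒ P=0.
Step 8. [col 4: L + R ≡ U (mod 10)] column 4 reads L+R+carry(0)=U with R=8, U=7; with digits 0,3,4,5,6,7,8 already taken and all letters distinct, the only value for L is 9 ⇒ L=9.
Step 9. [col 5: W + U ≡ P (mod 10)] in column 5 we have W+U≡P with carry-in 1; given U=7, P=0 and digits 0,3,4,5,6,7,8,9 already taken and all letters distinct, that pins W to 2, so W=2.
Step 10. [col 6: K + Q ≡ U (mod 10)] column 6 reads K+Q+carry(1)=U with Q=5, U=7; with digits 0,2,3,4,5,6,7,8,9 already taken and all letters distinct, the only value for K is 1 ⇒ K=1.

Answer: C=6, D=4, K=1, L=9, O=3, P=0, Q=5, R=8, U=7, W=2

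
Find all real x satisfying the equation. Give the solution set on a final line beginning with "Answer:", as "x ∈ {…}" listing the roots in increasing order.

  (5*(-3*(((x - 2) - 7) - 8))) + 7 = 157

Step 1. [(5*(-3*(((x - 2) - 7) - 8))) + 7 = 157] 7 comes off first (subtract 7), so sub: 5*(-3*(((x - 2) - 7) - 8)) = 150.
Step 2. [5*(-3*(((x - 2) - 7) - 8)) = 150] 5·(inner) — divide through by 5, so div: -3*(((x - 2) - 7) - 8) = 30.
Step 3. [-3*(((x - 2) - 7) - 8) = 30] leading coefficient -3: divide by -3 ⇒ div: ((x - 2) - 7) - 8 = -10.
Step 4. [((x - 2) - 7) - 8 = -10] add 8: x sits inside (… - 8), so sub: (x - 2) - 7 = -2.
Step 5. [(x - 2) - 7 = -2] -7 is outermost — add 7 both sides ⇒ sub: x - 2 = 5.
Step 6. [x - 2 = 5] peel the -2: add 2 from each side ⇒ sub: x = 7.

Answer: x ∈ {7}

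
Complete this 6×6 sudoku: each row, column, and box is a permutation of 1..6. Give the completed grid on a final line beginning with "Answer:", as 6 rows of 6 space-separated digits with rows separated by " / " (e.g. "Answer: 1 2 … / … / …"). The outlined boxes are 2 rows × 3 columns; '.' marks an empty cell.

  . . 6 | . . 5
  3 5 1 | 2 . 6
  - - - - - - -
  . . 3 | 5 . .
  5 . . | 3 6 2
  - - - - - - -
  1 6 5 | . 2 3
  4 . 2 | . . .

Step 1. [r1c2∈{2,4}] across box 1, 4 lands solely at r1c2. So r1c2=4.
Step 2. [r6c6∈{1}] r6c6 is down to just 1, so r6c6=1.
Step 3. [r3c5∈{1,4}] 1 has one home in box 4: r3c5. So r3c5=1.
Step 4. [r3c2∈{2}] only 2 remains possible at r3c2, so r3c2=2.
Step 5. [r1c4∈{1}] r1c4's peers cover all but 1 ⇒ r1c4=1.
Step 6. [r5c4∈{4}] nothing but 4 survives at r5c4 ⇒ r5c4=4.
Step 7. [r6c4∈{6}] r6c4 has the single candidate 6 ⇒ r6c4=6.
Step 8. [r1c5∈{3}] r1c5's peers cover all but 3. So r1c5=3.
Step 9. [r3c1∈{6}] r3c1 has the single candidate 6 ⇒ r3c1=6.
Step 10. [r1c1∈{2}] r1c1 is down to just 2 ⇒ r1c1=2.
Step 11. [r2c5∈{4}] r2c5 has the single candidate 4 ⇒ r2c5=4.
Step 12. [r3c6∈{4}] only 4 remains possible at r3c6 ⇒ r3c6=4.
Step 13. [r6c2∈{3}] r6c2 is down to just 3, so r6c2=3.
Step 14. [r4c2∈{1}] r4c2 has the single candidate 1 ⇒ r4c2=1.
Step 15. [r6c5∈{5}] r6c5 is down to just 5 ⇒ r6c5=5.
Step 16. [r4c3∈{4}] r4c3 is down to just 4. So r4c3=4.

Answer: 2 4 6 1 3 5 / 3 5 1 2 4 6 / 6 2 3 5 1 4 / 5 1 4 3 6 2 / 1 6 5 4 2 3 / 4 3 2 6 5 1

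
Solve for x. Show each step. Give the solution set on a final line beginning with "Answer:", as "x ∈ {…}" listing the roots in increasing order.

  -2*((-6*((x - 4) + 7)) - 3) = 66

Step 1. [-2*((-6*((x - 4) + 7)) - 3) = 66] divide by the outer -2 ⇒ div: (-6*((x - 4) + 7)) - 3 = -33.
Step 2. [(-6*((x - 4) + 7)) - 3 = -33] the outer -3 inverts by adding 3. So sub: -6*((x - 4) + 7) = -30.
Step 3. [-6*((x - 4) + 7) = -30] LHS = -6·(…); ÷-6 both sides ⇒ div: (x - 4) + 7 = 5.
Step 4. [(x - 4) + 7 = 5] subtract 7: x sits inside (… + 7) ⇒ sub: x - 4 = -2.
Step 5. [x - 4 = -2] peel the -4: add 4 from each side, so sub: x = 2.

Answer: x ∈ {2}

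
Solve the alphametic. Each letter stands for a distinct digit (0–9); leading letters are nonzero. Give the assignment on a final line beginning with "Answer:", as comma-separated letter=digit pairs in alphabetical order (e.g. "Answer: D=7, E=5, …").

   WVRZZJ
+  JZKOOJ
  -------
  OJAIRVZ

Step 1. [col 1: J + J ≡ Z (mod 10)] several values work for J in column 1 (J + J ≡ Z (mod 10), carry-in 0); try J=7 ⇒ J=7.
Step 2. [col 1: J + J ≡ Z (mod 10)] column 1: given J=7, carry-in 0, and digits 7 already taken and all letters distinct, J+J≡Z (mod 10) forces Z=4 ⇒ Z=4.
Step 3. [col 2: Z + O ≡ V (mod 10)] several values work for O in column 2 (Z + O ≡ V (mod 10), carry-in 1); try O=1 ⇒ O=1.
Step 4. [col 2: Z + O ≡ V (mod 10)] in column 2 we have Z+O≡V with carry-in 1; given Z=4, O=1 and digits 1,4,7 already taken and all letters distinct, that pins V to 6, so V=6.
Step 5. [col 3: Z + O ≡ R (mod 10)] column 3: given Z=4, O=1, carry-in 0, and digits 1,4,6,7 already taken and all letters distinct, Z+O≡R (mod 10) forces R=5, so R=5.
Step 6. [col 4: R + K ≡ I (mod 10)] several values work for K in column 4 (R + K ≡ I (mod 10), carry-in 0); try K=3, so K=3.
Step 7. [col 4: R + K ≡ I (mod 10)] from column 4 (R=5, K=3, carry-in 0, digits 1,3,4,5,6,7 already taken and all letters distinct): I must equal 8, so I=8.
Step 8. [col 5: V + Z ≡ A (mod 10)] column 5: given V=6, Z=4, carry-in 0, and digits 1,3,4,5,6,7,8 already taken and all letters distinct, V+Z≡A (mod 10) forces A=0. So A=0.
Step 9. [col 6: W + J ≡ J (mod 10)] in column 6 we have W+J≡J with carry-in 1; given J=7 and digits 0,1,3,4,5,6,7,8 already taken and all letters distinct, that pins W to 9, so W=9.

Answer: A=0, I=8, J=7, K=3, O=1, R=5, V=6, W=9, Z=4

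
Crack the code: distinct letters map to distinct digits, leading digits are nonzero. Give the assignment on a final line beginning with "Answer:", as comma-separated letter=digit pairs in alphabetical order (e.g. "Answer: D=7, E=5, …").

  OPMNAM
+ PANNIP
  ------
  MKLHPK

Step 1. [col 1: M + P ≡ K (mod 10)] column 1 (M + P ≡ K (mod 10), carry-in 0) doesn't pin K yet; pick K=5 and continue. So K=5.
Step 2. [col 1: M + P ≡ K (mod 10)] no forcing yet in column 1 (carry-in 0); P=6 is free and consistent — try it ⇒ P=6.
Step 3. [col 1: M + P ≡ K (mod 10)] in column 1 we have M+P≡K with carry-in 0; given P=6, K=5 and digits 5,6 already taken and all letters distinct, that pins M to 9 ⇒ M=9.
Step 4. [col 2: A + I ≡ P (mod 10)] no forcing yet in column 2 (carry-in 1); A=8 is free and consistent — try it. So A=8.
Step 5. [col 2: A + I ≡ P (mod 10)] in column 2 we have A+I≡P with carry-in 1; given A=8, P=6 and digits 5,6,8,9 already taken and all letters distinct, that pins I to 7 ⇒ I=7.
Step 6. [col 3: N + N ≡ H (mod 10)] several values work for N in column 3 (N + N ≡ H (mod 10), carry-in 1); try N=1, so N=1.
Step 7. [col 3: N + N ≡ H (mod 10)] column 3 reads N+N+carry(1)=H with N=1; with digits 1,5,6,7,8,9 already taken and all letters distinct, the only value for H is 3 ⇒ H=3.
Step 8. [col 4: M + N ≡ L (mod 10)] column 4 reads M+N+carry(0)=L with M=9, N=1; with digits 1,3,5,6,7,8,9 already taken and all letters distinct, the only value for L is 0. So L=0.
Step 9. [col 6: O + P ≡ M (mod 10)] column 6 reads O+P+carry(1)=M with P=6, M=9; with digits 0,1,3,5,6,7,8,9 already taken and all letters distinct, the only value for O is 2 ⇒ O=2.

Answer: A=8, H=3, I=7, K=5, L=0, M=9, N=1, O=2, P=6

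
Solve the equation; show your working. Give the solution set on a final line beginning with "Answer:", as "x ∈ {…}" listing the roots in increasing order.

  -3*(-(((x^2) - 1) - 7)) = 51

Step 1. [-3*(-(((x^2) - 1) - 7)) = 51] leading coefficient -3: divide by -3. So div: -(((x^2) - 1) - 7) = -17.
Step 2. [-(((x^2) - 1) - 7) = -17] leading − — multiply by −1. So neg: ((x^2) - 1) - 7 = 17.
Step 3. [((x^2) - 1) - 7 = 17] add 7: x sits inside (… - 7) ⇒ sub: (x^2) - 1 = 24.
Step 4. [(x^2) - 1 = 24] peel the -1: add 1 from each side. So sub: x^2 = 25.
Step 5. [x^2 = 25] √ both sides: 25 ≥ 0 gives two branches ⇒ sqrt: x = 5 or -5.

Answer: x ∈ {-5, 5}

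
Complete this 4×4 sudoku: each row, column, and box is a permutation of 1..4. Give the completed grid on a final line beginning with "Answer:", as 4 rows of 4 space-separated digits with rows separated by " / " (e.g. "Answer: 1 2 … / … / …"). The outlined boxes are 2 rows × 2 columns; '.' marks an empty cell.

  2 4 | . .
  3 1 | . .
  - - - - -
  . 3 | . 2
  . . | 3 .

Step 1. [r1c3∈{1}] nothing but 1 survives at r1c3. So r1c3=1.
Step 2. [r3c3∈{4}] r3c3 is down to just 4, so r3c3=4.
Step 3. [r4c1∈{1,4}] in row 4, 4 fits only at r4c1. So r4c1=4.
Step 4. [r3c1∈{1}] only 1 remains possible at r3c1 ⇒ r3c1=1.
Step 5. [r2c3∈{2}] r2c3 has the single candidate 2. So r2c3=2.
Step 6. [r4c2∈{2}] nothing but 2 survives at r4c2 ⇒ r4c2=2.
Step 7. [r1c4∈{3}] only 3 remains possible at r1c4 ⇒ r1c4=3.
Step 8. [r4c4∈{1}] only 1 remains possible at r4c4 ⇒ r4c4=1.
Step 9. [r2c4∈{4}] only 4 remains possible at r2c4, so r2c4=4.

Answer: 2 4 1 3 / 3 1 2 4 / 1 3 4 2 / 4 2 3 1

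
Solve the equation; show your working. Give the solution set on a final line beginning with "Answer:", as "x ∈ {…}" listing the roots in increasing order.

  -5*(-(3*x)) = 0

Step 1. [-5*(-(3*x)) = 0] leading coefficient -5: divide by -5. So div: -(3*x) = 0.
Step 2. [-(3*x) = 0] flip signs both sides. So neg: 3*x = 0.
Step 3. [3*x = 0] 3 out front; divide by 3. So div: x = 0.

Answer: x ∈ {0}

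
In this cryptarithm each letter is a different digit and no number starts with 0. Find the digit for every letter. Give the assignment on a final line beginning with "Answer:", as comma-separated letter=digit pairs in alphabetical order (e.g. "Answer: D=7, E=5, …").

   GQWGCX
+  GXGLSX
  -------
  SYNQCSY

Step 1. [col 1: X + X ≡ Y (mod 10)] several values work for X in column 1 (X + X ≡ Y (mod 10), carry-in 0); try X=2. So X=2.
Step 2. [col 1: X + X ≡ Y (mod 10)] from column 1 (X=2, carry-in 0, digits 2 already taken and all letters distinct): Y must equal 4, so Y=4.
Step 3. [col 2: C + S ≡ S (mod 10)] from column 2 (nothing yet, carry-in 0, digits 2,4 already taken and all letters distinct): C must equal 0, so C=0.
Step 4. [col 2: C + S ≡ S (mod 10)] several values work for S in column 2 (C + S ≡ S (mod 10), carry-in 0); try S=1 ⇒ S=1.
Step 5. [col 3: G + L ≡ C (mod 10)] no forcing yet in column 3 (carry-in 0); L=3 is free and consistent — try it, so L=3.
Step 6. [col 3: G + L ≡ C (mod 10)] from column 3 (L=3, C=0, carry-in 0, digits 0,1,2,3,4 already taken and all letters distinct): G must equal 7 ⇒ G=7.
Step 7. [col 4: W + G ≡ Q (mod 10)] column 4: given G=7, carry-in 1, and digits 0,1,2,3,4,7 already taken and all letters distinct, W+G≡Q (mod 10) forces W=8. So W=8.
Step 8. [col 4: W + G ≡ Q (mod 10)] column 4: given W=8, G=7, carry-in 1, and digits 0,1,2,3,4,7,8 already taken and all letters distinct, W+G≡Q (mod 10) forces Q=6 ⇒ Q=6.
Step 9. [col 5: Q + X ≡ N (mod 10)] column 5 reads Q+X+carry(1)=N with Q=6, X=2; with digits 0,1,2,3,4,6,7,8 already taken and all letters distinct, the only value for N is 9 ⇒ N=9.

Answer: C=0, G=7, L=3, N=9, Q=6, S=1, W=8, X=2, Y=4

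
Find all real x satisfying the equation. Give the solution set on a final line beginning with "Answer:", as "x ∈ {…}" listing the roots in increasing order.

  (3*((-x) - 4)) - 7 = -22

Step 1. [(3*((-x) - 4)) - 7 = -22] the outer -7 inverts by adding 7 ⇒ sub: 3*((-x) - 4) = -15.
Step 2. [3*((-x) - 4) = -15] divide by the outer 3 ⇒ div: (-x) - 4 = -5.
Step 3. [(-x) - 4 = -5] -4 is outermost — add 4 both sides. So sub: -x = -1.
Step 4. [-x = -1] flip signs both sides ⇒ neg: x = 1.

Answer: x ∈ {1}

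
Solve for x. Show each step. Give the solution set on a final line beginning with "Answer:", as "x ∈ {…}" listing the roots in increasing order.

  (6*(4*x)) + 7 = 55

Step 1. [(6*(4*x)) + 7 = 55] subtract 7: x sits inside (… + 7) ⇒ sub: 6*(4*x) = 48.
Step 2. [6*(4*x) = 48] divide by the outer 6, so div: 4*x = 8.
Step 3. [4*x = 8] leading coefficient 4: divide by 4. So div: x = 2.

Answer: x ∈ {2}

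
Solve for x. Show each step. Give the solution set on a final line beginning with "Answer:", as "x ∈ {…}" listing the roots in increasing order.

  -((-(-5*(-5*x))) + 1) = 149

Step 1. [-((-(-5*(-5*x))) + 1) = 149] leading − — multiply by −1 ⇒ neg: (-(-5*(-5*x))) + 1 = -149.
Step 2. [(-(-5*(-5*x))) + 1 = -149] +1 is outermost — subtract 1 both sides, so sub: -(-5*(-5*x)) = -150.
Step 3. [-(-5*(-5*x)) = -150] flip signs both sides, so neg: -5*(-5*x) = 150.
Step 4. [-5*(-5*x) = 150] -5 out front; divide by -5 ⇒ div: -5*x = -30.
Step 5. [-5*x = -30] -5 out front; divide by -5 ⇒ div: x = 6.

Answer: x ∈ {6}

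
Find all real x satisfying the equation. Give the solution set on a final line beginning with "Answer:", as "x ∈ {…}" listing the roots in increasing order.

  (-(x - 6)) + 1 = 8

Step 1. [(-(x - 6)) + 1 = 8] subtract 1: x sits inside (… + 1). So sub: -(x - 6) = 7.
Step 2. [-(x - 6) = 7] flip signs both sides. So neg: x - 6 = -7.
Step 3. [x - 6 = -7] peel the -6: add 6 from each side ⇒ sub: x = -1.

Answer: x ∈ {-1}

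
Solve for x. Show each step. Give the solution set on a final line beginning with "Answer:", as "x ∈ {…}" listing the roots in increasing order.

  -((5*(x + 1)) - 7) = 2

Step 1. [-((5*(x + 1)) - 7) = 2] LHS negated; negate both sides ⇒ neg: (5*(x + 1)) - 7 = -2.
Step 2. [(5*(x + 1)) - 7 = -2] peel the -7: add 7 from each side ⇒ sub: 5*(x + 1) = 5.
Step 3. [5*(x + 1) = 5] 5 out front; divide by 5, so div: x + 1 = 1.
Step 4. [x + 1 = 1] 1 comes off first (subtract 1). So sub: x = 0.

Answer: x ∈ {0}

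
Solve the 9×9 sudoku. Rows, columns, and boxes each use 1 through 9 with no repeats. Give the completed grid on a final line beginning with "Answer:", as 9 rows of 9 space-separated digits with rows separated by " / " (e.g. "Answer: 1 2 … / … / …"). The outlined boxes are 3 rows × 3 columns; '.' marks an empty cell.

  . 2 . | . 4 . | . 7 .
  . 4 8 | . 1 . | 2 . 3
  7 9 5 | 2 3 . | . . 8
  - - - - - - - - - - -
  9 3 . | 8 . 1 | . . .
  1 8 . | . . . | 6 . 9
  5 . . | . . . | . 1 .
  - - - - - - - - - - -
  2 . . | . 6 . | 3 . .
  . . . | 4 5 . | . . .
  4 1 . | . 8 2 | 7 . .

Step 1. [r4c3∈{2,4,6,7}] across row 4, 6 lands solely at r4c3. So r4c3=6.
Step 2. [r6c2∈{7}] r6c2 has the single candidate 7 ⇒ r6c2=7.
Step 3. [r3c6∈{6}] nothing but 6 survives at r3c6 ⇒ r3c6=6.
Step 4. [r5c8∈{2,3,4,5}] r5c8 is the only open cell in col 8 admitting 3 ⇒ r5c8=3.
Step 5. [r7c8∈{4,5,8,9}] in row 7, 8 fits only at r7c8. So r7c8=8.
Step 6. [r7c9∈{1,4,5}] 4 has one home in row 7: r7c9 ⇒ r7c9=4.
Step 7. [r6c9∈{2}] r6c9 is down to just 2, so r6c9=2.
Step 8. [r3c7∈{1,4}] 1 has one home in row 3: r3c7 ⇒ r3c7=1.
Step 9. [r8c7∈{9}] nothing but 9 survives at r8c7 ⇒ r8c7=9.
Step 10. [r1c7∈{5}] r1c7 has the single candidate 5 ⇒ r1c7=5.
Step 11. [r1c4∈{9}] r1c4 is down to just 9. So r1c4=9.
Step 12. [r1c9∈{6}] only 6 remains possible at r1c9 ⇒ r1c9=6.
Step 13. [r6c3∈{4}] nothing but 4 survives at r6c3, so r6c3=4.
Step 14. [r9c4∈{3}] nothing but 3 survives at r9c4 ⇒ r9c4=3.
Step 15. [r8c6∈{7}] r8c6 is down to just 7. So r8c6=7.
Step 16. [r4c5∈{2,7}] in row 4, 2 fits only at r4c5. So r4c5=2.
Step 17. [r1c1∈{3}] nothing but 3 survives at r1c1 ⇒ r1c1=3.
Step 18. [r7c6∈{9}] nothing but 9 survives at r7c6 ⇒ r7c6=9.
Step 19. [r2c6∈{5}] only 5 remains possible at r2c6. So r2c6=5.
Step 20. [r9c8∈{5,6}] 6 has one home in row 9: r9c8, so r9c8=6.
Step 21. [r4c8∈{4,5}] col 8 places 5 nowhere but r4c8. So r4c8=5.
Step 22. [r5c4∈{5,7}] in row 5, 5 fits only at r5c4, so r5c4=5.
Step 23. [r8c1∈{6,8}] r8c1 is the only open cell in row 8 admitting 8 ⇒ r8c1=8.
Step 24. [r6c7∈{8}] nothing but 8 survives at r6c7. So r6c7=8.
Step 25. [r5c3∈{2}] r5c3's peers cover all but 2, so r5c3=2.
Step 26. [r6c5∈{9}] nothing but 9 survives at r6c5, so r6c5=9.
Step 27. [r8c8∈{2}] r8c8 is down to just 2 ⇒ r8c8=2.
Step 28. [r2c4∈{7}] nothing but 7 survives at r2c4 ⇒ r2c4=7.
Step 29. [r7c2∈{5}] nothing but 5 survives at r7c2 ⇒ r7c2=5.
Step 30. [r3c8∈{4}] r3c8 is down to just 4, so r3c8=4.
Step 31. [r6c4∈{6}] r6c4 has the single candidate 6, so r6c4=6.
Step 32. [r4c9∈{7}] r4c9 is down to just 7, so r4c9=7.
Step 33. [r9c9∈{5}] nothing but 5 survives at r9c9 ⇒ r9c9=5.
Step 34. [r1c6∈{8}] r1c6 has the single candidate 8, so r1c6=8.
Step 35. [r7c3∈{7}] nothing but 7 survives at r7c3, so r7c3=7.
Step 36. [r2c8∈{9}] r2c8 has the single candidate 9. So r2c8=9.
Step 37. [r5c5∈{7}] r5c5's peers cover all but 7. So r5c5=7.
Step 38. [r8c9∈{1}] r8c9 is down to just 1. So r8c9=1.
Step 39. [r7c4∈{1}] nothing but 1 survives at r7c4, so r7c4=1.
Step 40. [r8c3∈{3}] r8c3's peers cover all but 3 ⇒ r8c3=3.
Step 41. [r2c1∈{6}] nothing but 6 survives at r2c1. So r2c1=6.
Step 42. [r4c7∈{4}] only 4 remains possible at r4c7. So r4c7=4.
Step 43. [r8c2∈{6}] r8c2's peers cover all but 6 ⇒ r8c2=6.
Step 44. [r5c6∈{4}] r5c6's peers cover all but 4. So r5c6=4.
Step 45. [r6c6∈{3}] r6c6 is down to just 3, so r6c6=3.
Step 46. [r9c3∈{9}] only 9 remains possible at r9c3 ⇒ r9c3=9.
Step 47. [r1c3∈{1}] only 1 remains possible at r1c3. So r1c3=1.

Answer: 3 2 1 9 4 8 5 7 6 / 6 4 8 7 1 5 2 9 3 / 7 9 5 2 3 6 1 4 8 / 9 3 6 8 2 1 4 5 7 / 1 8 2 5 7 4 6 3 9 / 5 7 4 6 9 3 8 1 2 / 2 5 7 1 6 9 3 8 4 / 8 6 3 4 5 7 9 2 1 / 4 1 9 3 8 2 7 6 5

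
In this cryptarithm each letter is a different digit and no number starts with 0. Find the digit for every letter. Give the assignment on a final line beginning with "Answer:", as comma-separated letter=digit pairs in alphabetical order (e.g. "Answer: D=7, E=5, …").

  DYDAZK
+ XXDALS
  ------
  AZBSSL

Step 1. [col 1: K + S ≡ L (mod 10)] no forcing yet in column 1 (carry-in 0); K=6 is free and consistent — try it. So K=6.
Step 2. [col 1: K + S ≡ L (mod 10)] S=8 is one option consistent with column 1 (K + S ≡ L (mod 10), carry-in 0) — take it ⇒ S=8.
Step 3. [col 1: K + S ≡ L (mod 10)] column 1 reads K+S+carry(0)=L with K=6, S=8; with digits 6,8 already taken and all letters distinct, the only value for L is 4. So L=4.
Step 4. [col 2: Z + L ≡ S (mod 10)] in column 2 we have Z+L≡S with carry-in 1; given L=4, S=8 and digits 4,6,8 already taken and all letters distinct, that pins Z to 3 ⇒ Z=3.
Step 5. [col 3: A + A ≡ S (mod 10)] in column 3 we have A+A≡S with carry-in 0; given S=8 and digits 3,4,6,8 already taken and all letters distinct, that pins A to 9 ⇒ A=9.
Step 6. [col 4: D + D ≡ B (mod 10)] B=5 is one option consistent with column 4 (D + D ≡ B (mod 10), carry-in 1) — take it, so B=5.
Step 7. [col 4: D + D ≡ B (mod 10)] column 4 (D + D ≡ B (mod 10), carry-in 1) doesn't pin D yet; pick D=7 and continue, so D=7.
Step 8. [col 5: Y + X ≡ Z (mod 10)] several values work for Y in column 5 (Y + X ≡ Z (mod 10), carry-in 1); try Y=0. So Y=0.
Step 9. [col 5: Y + X ≡ Z (mod 10)] from column 5 (Y=0, Z=3, carry-in 1, digits 0,3,4,5,6,7,8,9 already taken and all letters distinct): X must equal 2. So X=2.

Answer: A=9, B=5, D=7, K=6, L=4, S=8, X=2, Y=0, Z=3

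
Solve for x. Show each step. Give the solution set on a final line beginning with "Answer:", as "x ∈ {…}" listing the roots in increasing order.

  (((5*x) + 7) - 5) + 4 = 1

Step 1. [(((5*x) + 7) - 5) + 4 = 1] 4 comes off first (subtract 4) ⇒ sub: ((5*x) + 7) - 5 = -3.
Step 2. [((5*x) + 7) - 5 = -3] -5 is outermost — add 5 both sides, so sub: (5*x) + 7 = 2.
Step 3. [(5*x) + 7 = 2] +7 is outermost — subtract 7 both sides ⇒ sub: 5*x = -5.
Step 4. [5*x = -5] 5 out front; divide by 5, so div: x = -1.

Answer: x ∈ {-1}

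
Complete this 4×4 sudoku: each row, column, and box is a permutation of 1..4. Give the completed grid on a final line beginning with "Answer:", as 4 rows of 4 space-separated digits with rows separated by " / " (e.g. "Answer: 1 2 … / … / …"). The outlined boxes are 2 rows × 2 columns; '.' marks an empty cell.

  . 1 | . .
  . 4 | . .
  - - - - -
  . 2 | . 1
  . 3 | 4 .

Step 1. [r3c3∈{3}] nothing but 3 survives at r3c3, so r3c3=3.
Step 2. [r1c3∈{2}] nothing but 2 survives at r1c3. So r1c3=2.
Step 3. [r1c1∈{3}] r1c1 is down to just 3, so r1c1=3.
Step 4. [r1c4∈{4}] r1c4's peers cover all but 4 ⇒ r1c4=4.
Step 5. [r2c3∈{1}] nothing but 1 survives at r2c3, so r2c3=1.
Step 6. [r4c1∈{1}] only 1 remains possible at r4c1. So r4c1=1.
Step 7. [r2c1∈{2}] only 2 remains possible at r2c1 ⇒ r2c1=2.
Step 8. [r2c4∈{3}] only 3 remains possible at r2c4, so r2c4=3.
Step 9. [r4c4∈{2}] nothing but 2 survives at r4c4, so r4c4=2.
Step 10. [r3c1∈{4}] r3c1's peers cover all but 4, so r3c1=4.

Answer: 3 1 2 4 / 2 4 1 3 / 4 2 3 1 / 1 3 4 2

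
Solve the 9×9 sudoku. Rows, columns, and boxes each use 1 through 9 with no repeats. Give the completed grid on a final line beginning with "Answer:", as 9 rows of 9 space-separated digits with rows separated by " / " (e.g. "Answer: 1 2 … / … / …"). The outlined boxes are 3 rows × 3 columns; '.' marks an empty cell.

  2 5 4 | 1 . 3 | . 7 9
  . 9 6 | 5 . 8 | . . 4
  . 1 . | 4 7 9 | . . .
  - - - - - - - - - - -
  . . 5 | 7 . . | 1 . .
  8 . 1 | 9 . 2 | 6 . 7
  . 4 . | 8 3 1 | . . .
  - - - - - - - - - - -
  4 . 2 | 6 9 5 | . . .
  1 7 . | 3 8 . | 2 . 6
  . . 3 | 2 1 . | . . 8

Step 1. [r8c8∈{4,5,9}] r8c8 is the only open cell in row 8 admitting 5 ⇒ r8c8=5.
Step 2. [r2c7∈{3}] nothing but 3 survives at r2c7. So r2c7=3.
Step 3. [r6c1∈{6,7,9}] r6c1 is the only open cell in row 6 admitting 6, so r6c1=6.
Step 4. [r4c8∈{2,3,4,8,9}] 8 has one home in row 4: r4c8. So r4c8=8.
Step 5. [r9c7∈{4,7,9}] across col 7, 4 lands solely at r9c7. So r9c7=4.
Step 6. [r6c7∈{5,9}] across col 7, 9 lands solely at r6c7 ⇒ r6c7=9.
Step 7. [r6c8∈{2}] nothing but 2 survives at r6c8. So r6c8=2.
Step 8. [r4c9∈{3}] nothing but 3 survives at r4c9 ⇒ r4c9=3.
Step 9. [r4c6∈{4,6}] in col 6, 6 fits only at r4c6, so r4c6=6.
Step 10. [r3c7∈{5,8}] r3c7 is the only open cell in col 7 admitting 5, so r3c7=5.
Step 11. [r9c8∈{9}] r9c8 is down to just 9, so r9c8=9.
Step 12. [r5c5∈{4,5}] r5c5 is the only open cell in row 5 admitting 5 ⇒ r5c5=5.
Step 13. [r7c8∈{1,3}] r7c8 is the only open cell in row 7 admitting 3, so r7c8=3.
Step 14. [r5c2∈{3}] r5c2 has the single candidate 3 ⇒ r5c2=3.
Step 15. [r4c2∈{2}] r4c2's peers cover all but 2, so r4c2=2.
Step 16. [r2c8∈{1}] nothing but 1 survives at r2c8, so r2c8=1.
Step 17. [r8c3∈{9}] only 9 remains possible at r8c3. So r8c3=9.
Step 18. [r5c8∈{4}] only 4 remains possible at r5c8, so r5c8=4.
Step 19. [r9c1∈{5}] only 5 remains possible at r9c1. So r9c1=5.
Step 20. [r8c6∈{4}] r8c6's peers cover all but 4, so r8c6=4.
Step 21. [r2c1∈{7}] nothing but 7 survives at r2c1, so r2c1=7.
Step 22. [r3c1∈{3}] only 3 remains possible at r3c1. So r3c1=3.
Step 23. [r3c9∈{2}] nothing but 2 survives at r3c9. So r3c9=2.
Step 24. [r9c6∈{7}] r9c6 is down to just 7. So r9c6=7.
Step 25. [r3c3∈{8}] r3c3 is down to just 8 ⇒ r3c3=8.
Step 26. [r4c5∈{4}] r4c5 has the single candidate 4 ⇒ r4c5=4.
Step 27. [r2c5∈{2}] only 2 remains possible at r2c5. So r2c5=2.
Step 28. [r4c1∈{9}] only 9 remains possible at r4c1 ⇒ r4c1=9.
Step 29. [r7c2∈{8}] only 8 remains possible at r7c2, so r7c2=8.
Step 30. [r9c2∈{6}] r9c2's peers cover all but 6, so r9c2=6.
Step 31. [r1c5∈{6}] r1c5's peers cover all but 6 ⇒ r1c5=6.
Step 32. [r7c7∈{7}] only 7 remains possible at r7c7, so r7c7=7.
Step 33. [r6c9∈{5}] r6c9's peers cover all but 5 ⇒ r6c9=5.
Step 34. [r1c7∈{8}] r1c7 has the single candidate 8, so r1c7=8.
Step 35. [r3c8∈{6}] r3c8 has the single candidate 6, so r3c8=6.
Step 36. [r7c9∈{1}] r7c9's peers cover all but 1. So r7c9=1.
Step 37. [r6c3∈{7}] nothing but 7 survives at r6c3. So r6c3=7.

Answer: 2 5 4 1 6 3 8 7 9 / 7 9 6 5 2 8 3 1 4 / 3 1 8 4 7 9 5 6 2 / 9 2 5 7 4 6 1 8 3 / 8 3 1 9 5 2 6 4 7 / 6 4 7 8 3 1 9 2 5 / 4 8 2 6 9 5 7 3 1 / 1 7 9 3 8 4 2 5 6 / 5 6 3 2 1 7 4 9 8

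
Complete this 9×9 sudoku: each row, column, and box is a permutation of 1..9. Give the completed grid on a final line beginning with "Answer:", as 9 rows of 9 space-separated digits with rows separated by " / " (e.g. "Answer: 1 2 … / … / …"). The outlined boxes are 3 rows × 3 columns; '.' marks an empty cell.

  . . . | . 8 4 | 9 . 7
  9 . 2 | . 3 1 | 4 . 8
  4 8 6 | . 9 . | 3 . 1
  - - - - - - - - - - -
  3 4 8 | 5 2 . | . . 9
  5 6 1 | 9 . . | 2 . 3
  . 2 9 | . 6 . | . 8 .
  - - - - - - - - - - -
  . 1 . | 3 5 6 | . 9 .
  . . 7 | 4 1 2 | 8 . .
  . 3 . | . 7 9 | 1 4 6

Step 1. [r4c6∈{7}] nothing but 7 survives at r4c6. So r4c6=7.
Step 2. [r1c2∈{5}] r1c2 has the single candidate 5 ⇒ r1c2=5.
Step 3. [r2c8∈{5,6}] across row 2, 5 lands solely at r2c8. So r2c8=5.
Step 4. [r1c8∈{2,6}] across box 3, 6 lands solely at r1c8, so r1c8=6.
Step 5. [r9c1∈{2,8}] r9c1 is the only open cell in row 9 admitting 2 ⇒ r9c1=2.
Step 6. [r6c7∈{5,7}] in col 7, 5 fits only at r6c7. So r6c7=5.
Step 7. [r3c4∈{2,7}] across row 3, 7 lands solely at r3c4. So r3c4=7.
Step 8. [r7c9∈{2}] r7c9's peers cover all but 2. So r7c9=2.
Step 9. [r4c7∈{6}] r4c7's peers cover all but 6 ⇒ r4c7=6.
Step 10. [r3c8∈{2}] nothing but 2 survives at r3c8. So r3c8=2.
Step 11. [r5c6∈{8}] only 8 remains possible at r5c6 ⇒ r5c6=8.
Step 12. [r7c3∈{4}] r7c3's peers cover all but 4 ⇒ r7c3=4.
Step 13. [r8c1∈{6}] r8c1's peers cover all but 6, so r8c1=6.
Step 14. [r6c9∈{4}] r6c9 has the single candidate 4, so r6c9=4.
Step 15. [r5c8∈{7}] r5c8's peers cover all but 7. So r5c8=7.
Step 16. [r8c9∈{5}] r8c9 is down to just 5 ⇒ r8c9=5.
Step 17. [r8c2∈{9}] r8c2's peers cover all but 9 ⇒ r8c2=9.
Step 18. [r6c4∈{1}] r6c4's peers cover all but 1. So r6c4=1.
Step 19. [r4c8∈{1}] r4c8 has the single candidate 1. So r4c8=1.
Step 20. [r5c5∈{4}] r5c5 is down to just 4 ⇒ r5c5=4.
Step 21. [r1c1∈{1}] nothing but 1 survives at r1c1. So r1c1=1.
Step 22. [r9c3∈{5}] r9c3's peers cover all but 5 ⇒ r9c3=5.
Step 23. [r2c4∈{6}] nothing but 6 survives at r2c4. So r2c4=6.
Step 24. [r1c4∈{2}] r1c4's peers cover all but 2 ⇒ r1c4=2.
Step 25. [r7c7∈{7}] r7c7's peers cover all but 7. So r7c7=7.
Step 26. [r6c6∈{3}] r6c6's peers cover all but 3 ⇒ r6c6=3.
Step 27. [r3c6∈{5}] r3c6 is down to just 5, so r3c6=5.
Step 28. [r7c1∈{8}] r7c1 is down to just 8, so r7c1=8.
Step 29. [r8c8∈{3}] nothing but 3 survives at r8c8 ⇒ r8c8=3.
Step 30. [r9c4∈{8}] only 8 remains possible at r9c4, so r9c4=8.
Step 31. [r6c1∈{7}] r6c1's peers cover all but 7. So r6c1=7.
Step 32. [r1c3∈{3}] r1c3 has the single candidate 3, so r1c3=3.
Step 33. [r2c2∈{7}] r2c2 is down to just 7. So r2c2=7.

Answer: 1 5 3 2 8 4 9 6 7 / 9 7 2 6 3 1 4 5 8 / 4 8 6 7 9 5 3 2 1 / 3 4 8 5 2 7 6 1 9 / 5 6 1 9 4 8 2 7 3 / 7 2 9 1 6 3 5 8 4 / 8 1 4 3 5 6 7 9 2 / 6 9 7 4 1 2 8 3 5 / 2 3 5 8 7 9 1 4 6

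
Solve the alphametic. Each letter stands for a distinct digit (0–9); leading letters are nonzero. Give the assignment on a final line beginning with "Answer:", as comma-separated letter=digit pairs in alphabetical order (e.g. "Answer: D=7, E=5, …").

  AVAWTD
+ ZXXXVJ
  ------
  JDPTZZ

Step 1. [col 1: D + J ≡ Z (mod 10)] several values work for Z in column 1 (D + J ≡ Z (mod 10), carry-in 0); try Z=1 ⇒ Z=1.
Step 2. [col 1: D + J ≡ Z (mod 10)] no forcing yet in column 1 (carry-in 0); D=2 is free and consistent — try it, so D=2.
Step 3. [col 1: D + J ≡ Z (mod 10)] column 1 reads D+J+carry(0)=Z with D=2, Z=1; with digits 1,2 already taken and all letters distinct, the only value for J is 9, so J=9.
Step 4. [col 2: T + V ≡ Z (mod 10)] V=6 is one option consistent with column 2 (T + V ≡ Z (mod 10), carry-in 1) — take it. So V=6.
Step 5. [col 2: T + V ≡ Z (mod 10)] in column 2 we have T+V≡Z with carry-in 1; given V=6, Z=1 and digits 1,2,6,9 already taken and all letters distinct, that pins T to 4. So T=4.
Step 6. [col 3: W + X ≡ T (mod 10)] no forcing yet in column 3 (carry-in 1); X=5 is free and consistent — try it ⇒ X=5.
Step 7. [col 3: W + X ≡ T (mod 10)] in column 3 we have W+X≡T with carry-in 1; given X=5, T=4 and digits 1,2,4,5,6,9 already taken and all letters distinct, that pins W to 8, so W=8.
Step 8. [col 4: A + X ≡ P (mod 10)] column 4 reads A+X+carry(1)=P with X=5; with digits 1,2,4,5,6,8,9 already taken and all letters distinct, the only value for P is 3, so P=3.
Step 9. [col 4: A + X ≡ P (mod 10)] from column 4 (X=5, P=3, carry-in 1, digits 1,2,3,4,5,6,8,9 already taken and all letters distinct): A must equal 7 ⇒ A=7.

Answer: A=7, D=2, J=9, P=3, T=4, V=6, W=8, X=5, Z=1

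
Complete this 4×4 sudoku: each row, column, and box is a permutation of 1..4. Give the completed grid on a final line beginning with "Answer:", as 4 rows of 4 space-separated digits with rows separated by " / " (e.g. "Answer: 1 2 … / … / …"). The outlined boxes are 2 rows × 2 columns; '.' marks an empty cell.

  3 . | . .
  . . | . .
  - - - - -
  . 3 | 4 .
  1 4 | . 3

Step 1. [r4c3∈{2}] r4c3 is down to just 2 ⇒ r4c3=2.
Step 2. [r1c3∈{1}] r1c3 has the single candidate 1 ⇒ r1c3=1.
Step 3. [r1c2∈{2}] r1c2 has the single candidate 2 ⇒ r1c2=2.
Step 4. [r1c4∈{4}] r1c4 has the single candidate 4, so r1c4=4.
Step 5. [r2c3∈{3}] r2c3 has the single candidate 3. So r2c3=3.
Step 6. [r3c1∈{2}] r3c1 has the single candidate 2 ⇒ r3c1=2.
Step 7. [r2c4∈{2}] only 2 remains possible at r2c4 ⇒ r2c4=2.
Step 8. [r2c2∈{1}] only 1 remains possible at r2c2, so r2c2=1.
Step 9. [r2c1∈{4}] r2c1 has the single candidate 4, so r2c1=4.
Step 10. [r3c4∈{1}] only 1 remains possible at r3c4 ⇒ r3c4=1.

Answer: 3 2 1 4 / 4 1 3 2 / 2 3 4 1 / 1 4 2 3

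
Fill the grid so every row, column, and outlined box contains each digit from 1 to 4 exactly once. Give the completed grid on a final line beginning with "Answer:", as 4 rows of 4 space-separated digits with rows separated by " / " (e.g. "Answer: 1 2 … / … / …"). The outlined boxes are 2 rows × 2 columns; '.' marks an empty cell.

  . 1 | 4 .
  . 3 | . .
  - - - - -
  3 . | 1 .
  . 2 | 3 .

Step 1. [r3c4∈{2,4}] r3c4 is the only open cell in row 3 admitting 2, so r3c4=2.
Step 2. [r2c1∈{2,4}] 4 has one home in row 2: r2c1, so r2c1=4.
Step 3. [r3c2∈{4}] r3c2 is down to just 4, so r3c2=4.
Step 4. [r2c4∈{1}] only 1 remains possible at r2c4. So r2c4=1.
Step 5. [r1c1∈{2}] nothing but 2 survives at r1c1 ⇒ r1c1=2.
Step 6. [r1c4∈{3}] r1c4 is down to just 3, so r1c4=3.
Step 7. [r4c1∈{1}] nothing but 1 survives at r4c1 ⇒ r4c1=1.
Step 8. [r4c4∈{4}] only 4 remains possible at r4c4. So r4c4=4.
Step 9. [r2c3∈{2}] only 2 remains possible at r2c3, so r2c3=2.

Answer: 2 1 4 3 / 4 3 2 1 / 3 4 1 2 / 1 2 3 4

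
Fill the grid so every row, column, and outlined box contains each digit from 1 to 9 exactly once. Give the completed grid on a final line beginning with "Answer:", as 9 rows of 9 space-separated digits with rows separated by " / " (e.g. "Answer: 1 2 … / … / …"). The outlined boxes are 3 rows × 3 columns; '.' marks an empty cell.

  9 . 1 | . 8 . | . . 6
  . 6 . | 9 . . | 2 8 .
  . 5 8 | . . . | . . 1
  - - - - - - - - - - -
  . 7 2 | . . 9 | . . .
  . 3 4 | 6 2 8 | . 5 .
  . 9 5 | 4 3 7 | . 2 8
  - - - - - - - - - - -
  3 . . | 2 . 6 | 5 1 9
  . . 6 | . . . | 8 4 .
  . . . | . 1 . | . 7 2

Step 1. [r1c8∈{3}] r1c8 is down to just 3 ⇒ r1c8=3.
Step 2. [r8c9∈{3}] only 3 remains possible at r8c9. So r8c9=3.
Step 3. [r8c6∈{5}] only 5 remains possible at r8c6, so r8c6=5.
Step 4. [r8c4∈{7}] nothing but 7 survives at r8c4. So r8c4=7.
Step 5. [r5c1∈{1}] nothing but 1 survives at r5c1. So r5c1=1.
Step 6. [r7c5∈{4}] only 4 remains possible at r7c5, so r7c5=4.
Step 7. [r1c7∈{4,7}] in row 1, 7 fits only at r1c7, so r1c7=7.
Step 8. [r4c7∈{1,3,4,6}] row 4 places 3 nowhere but r4c7, so r4c7=3.
Step 9. [r3c7∈{4,9}] col 7 places 4 nowhere but r3c7. So r3c7=4.
Step 10. [r9c4∈{3,8}] across col 4, 8 lands solely at r9c4. So r9c4=8.
Step 11. [r9c2∈{4}] r9c2's peers cover all but 4. So r9c2=4.
Step 12. [r1c2∈{2}] only 2 remains possible at r1c2 ⇒ r1c2=2.
Step 13. [r3c1∈{7}] nothing but 7 survives at r3c1, so r3c1=7.
Step 14. [r4c5∈{5}] nothing but 5 survives at r4c5, so r4c5=5.
Step 15. [r6c1∈{6}] r6c1 is down to just 6, so r6c1=6.
Step 16. [r2c6∈{1,3,4}] row 2 places 1 nowhere but r2c6 ⇒ r2c6=1.
Step 17. [r3c6∈{2,3}] 2 has one home in row 3: r3c6 ⇒ r3c6=2.
Step 18. [r8c5∈{9}] nothing but 9 survives at r8c5 ⇒ r8c5=9.
Step 19. [r2c9∈{5}] only 5 remains possible at r2c9. So r2c9=5.
Step 20. [r9c3∈{9}] nothing but 9 survives at r9c3 ⇒ r9c3=9.
Step 21. [r9c6∈{3}] only 3 remains possible at r9c6, so r9c6=3.
Step 22. [r4c1∈{8}] only 8 remains possible at r4c1 ⇒ r4c1=8.
Step 23. [r4c9∈{4}] only 4 remains possible at r4c9. So r4c9=4.
Step 24. [r3c8∈{9}] r3c8's peers cover all but 9 ⇒ r3c8=9.
Step 25. [r6c7∈{1}] r6c7 has the single candidate 1, so r6c7=1.
Step 26. [r1c6∈{4}] r1c6's peers cover all but 4. So r1c6=4.
Step 27. [r2c1∈{4}] r2c1 has the single candidate 4 ⇒ r2c1=4.
Step 28. [r5c7∈{9}] r5c7 has the single candidate 9 ⇒ r5c7=9.
Step 29. [r7c3∈{7}] nothing but 7 survives at r7c3 ⇒ r7c3=7.
Step 30. [r7c2∈{8}] r7c2's peers cover all but 8, so r7c2=8.
Step 31. [r1c4∈{5}] r1c4 has the single candidate 5. So r1c4=5.
Step 32. [r2c3∈{3}] only 3 remains possible at r2c3, so r2c3=3.
Step 33. [r4c4∈{1}] only 1 remains possible at r4c4 ⇒ r4c4=1.
Step 34. [r5c9∈{7}] nothing but 7 survives at r5c9 ⇒ r5c9=7.
Step 35. [r3c5∈{6}] r3c5 has the single candidate 6. So r3c5=6.
Step 36. [r9c1∈{5}] r9c1's peers cover all but 5. So r9c1=5.
Step 37. [r9c7∈{6}] only 6 remains possible at r9c7, so r9c7=6.
Step 38. [r4c8∈{6}] r4c8 has the single candidate 6 ⇒ r4c8=6.
Step 39. [r3c4∈{3}] nothing but 3 survives at r3c4, so r3c4=3.
Step 40. [r8c2∈{1}] r8c2 has the single candidate 1 ⇒ r8c2=1.
Step 41. [r2c5∈{7}] nothing but 7 survives at r2c5, so r2c5=7.
Step 42. [r8c1∈{2}] r8c1 has the single candidate 2, so r8c1=2.

Answer: 9 2 1 5 8 4 7 3 6 / 4 6 3 9 7 1 2 8 5 / 7 5 8 3 6 2 4 9 1 / 8 7 2 1 5 9 3 6 4 / 1 3 4 6 2 8 9 5 7 / 6 9 5 4 3 7 1 2 8 / 3 8 7 2 4 6 5 1 9 / 2 1 6 7 9 5 8 4 3 / 5 4 9 8 1 3 6 7 2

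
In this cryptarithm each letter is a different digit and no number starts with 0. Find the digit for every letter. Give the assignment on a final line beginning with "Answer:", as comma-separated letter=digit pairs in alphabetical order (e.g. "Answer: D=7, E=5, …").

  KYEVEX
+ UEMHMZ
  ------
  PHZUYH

Step 1. [col 1: X + Z ≡ H (mod 10)] column 1 (X + Z ≡ H (mod 10), carry-in 0) doesn't pin Z yet; pick Z=3 and continue. So Z=3.
Step 2. [col 1: X + Z ≡ H (mod 10)] several values work for H in column 1 (X + Z ≡ H (mod 10), carry-in 0); try H=0. So H=0.
Step 3. [col 1: X + Z ≡ H (mod 10)] from column 1 (Z=3, H=0, carry-in 0, digits 0,3 already taken and all letters distinct): X must equal 7 ⇒ X=7.
Step 4. [col 2: E + M ≡ Y (mod 10)] no forcing yet in column 2 (carry-in 1); M=8 is free and consistent — try it ⇒ M=8.
Step 5. [col 2: E + M ≡ Y (mod 10)] column 2 (E + M ≡ Y (mod 10), carry-in 1) doesn't pin Y yet; pick Y=4 and continue ⇒ Y=4.
Step 6. [col 2: E + M ≡ Y (mod 10)] from column 2 (M=8, Y=4, carry-in 1, digits 0,3,4,7,8 already taken and all letters distinct): E must equal 5 ⇒ E=5.
Step 7. [col 3: V + H ≡ U (mod 10)] column 3: given H=0, carry-in 1, and digits 0,3,4,5,7,8 already taken and all letters distinct, V+H≡U (mod 10) forces V=1, so V=1.
Step 8. [col 3: V + H ≡ U (mod 10)] column 3: given V=1, H=0, carry-in 1, and digits 0,1,3,4,5,7,8 already taken and all letters distinct, V+H≡U (mod 10) forces U=2, so U=2.
Step 9. [col 6: K + U ≡ P (mod 10)] column 6 reads K+U+carry(1)=P with U=2; with digits 0,1,2,3,4,5,7,8 already taken and all letters distinct, the only value for K is 6, so K=6.
Step 10. [col 6: K + U ≡ P (mod 10)] from column 6 (K=6, U=2, carry-in 1, digits 0,1,2,3,4,5,6,7,8 already taken and all letters distinct): P must equal 9 ⇒ P=9.

Answer: E=5, H=0, K=6, M=8, P=9, U=2, V=1, X=7, Y=4, Z=3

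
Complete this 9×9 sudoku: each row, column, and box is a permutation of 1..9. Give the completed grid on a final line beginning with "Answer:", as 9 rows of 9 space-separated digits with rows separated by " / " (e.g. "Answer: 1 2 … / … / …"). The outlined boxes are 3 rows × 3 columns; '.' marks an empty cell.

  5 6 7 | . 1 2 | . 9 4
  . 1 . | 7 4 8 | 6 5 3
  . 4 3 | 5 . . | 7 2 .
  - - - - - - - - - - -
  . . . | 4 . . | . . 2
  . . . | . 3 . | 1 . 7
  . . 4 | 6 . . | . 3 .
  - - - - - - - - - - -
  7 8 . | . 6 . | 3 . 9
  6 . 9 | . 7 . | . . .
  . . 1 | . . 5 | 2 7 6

Step 1. [r5c6∈{9}] only 9 remains possible at r5c6 ⇒ r5c6=9.
Step 2. [r6c5∈{2,5,8}] col 5 places 2 nowhere but r6c5. So r6c5=2.
Step 3. [r5c4∈{8}] nothing but 8 survives at r5c4 ⇒ r5c4=8.
Step 4. [r4c3∈{5,6,8}] r4c3 is the only open cell in col 3 admitting 8. So r4c3=8.
Step 5. [r8c6∈{1,3,4}] in col 6, 3 fits only at r8c6. So r8c6=3.
Step 6. [r8c7∈{4,5,8}] in col 7, 4 fits only at r8c7, so r8c7=4.
Step 7. [r2c1∈{2,9}] in row 2, 9 fits only at r2c1. So r2c1=9.
Step 8. [r8c9∈{1,5,8}] 5 has one home in box 9: r8c9, so r8c9=5.
Step 9. [r8c2∈{2}] nothing but 2 survives at r8c2, so r8c2=2.
Step 10. [r7c8∈{1}] only 1 remains possible at r7c8, so r7c8=1.
Step 11. [r5c3∈{2,5,6}] across col 3, 6 lands solely at r5c3 ⇒ r5c3=6.
Step 12. [r5c2∈{5}] r5c2 has the single candidate 5, so r5c2=5.
Step 13. [r6c7∈{5,8,9}] 5 has one home in row 6: r6c7 ⇒ r6c7=5.
Step 14. [r9c2∈{3}] only 3 remains possible at r9c2 ⇒ r9c2=3.
Step 15. [r6c2∈{7,9}] 9 has one home in row 6: r6c2. So r6c2=9.
Step 16. [r6c1∈{1}] r6c1's peers cover all but 1 ⇒ r6c1=1.
Step 17. [r3c9∈{1,8}] 1 has one home in row 3: r3c9 ⇒ r3c9=1.
Step 18. [r6c6∈{7}] r6c6 has the single candidate 7, so r6c6=7.
Step 19. [r9c4∈{9}] r9c4 is down to just 9. So r9c4=9.
Step 20. [r2c3∈{2}] r2c3 has the single candidate 2 ⇒ r2c3=2.
Step 21. [r7c3∈{5}] r7c3 is down to just 5, so r7c3=5.
Step 22. [r4c1∈{3}] r4c1 is down to just 3 ⇒ r4c1=3.
Step 23. [r3c1∈{8}] nothing but 8 survives at r3c1, so r3c1=8.
Step 24. [r8c8∈{8}] nothing but 8 survives at r8c8, so r8c8=8.
Step 25. [r4c7∈{9}] nothing but 9 survives at r4c7 ⇒ r4c7=9.
Step 26. [r4c2∈{7}] r4c2 is down to just 7. So r4c2=7.
Step 27. [r7c4∈{2}] r7c4's peers cover all but 2 ⇒ r7c4=2.
Step 28. [r3c6∈{6}] only 6 remains possible at r3c6 ⇒ r3c6=6.
Step 29. [r9c1∈{4}] r9c1's peers cover all but 4, so r9c1=4.
Step 30. [r4c8∈{6}] r4c8 has the single candidate 6, so r4c8=6.
Step 31. [r4c6∈{1}] r4c6 is down to just 1. So r4c6=1.
Step 32. [r3c5∈{9}] r3c5 has the single candidate 9 ⇒ r3c5=9.
Step 33. [r5c1∈{2}] r5c1 is down to just 2. So r5c1=2.
Step 34. [r9c5∈{8}] r9c5 is down to just 8. So r9c5=8.
Step 35. [r1c7∈{8}] r1c7's peers cover all but 8 ⇒ r1c7=8.
Step 36. [r4c5∈{5}] r4c5's peers cover all but 5. So r4c5=5.
Step 37. [r8c4∈{1}] only 1 remains possible at r8c4. So r8c4=1.
Step 38. [r6c9∈{8}] only 8 remains possible at r6c9, so r6c9=8.
Step 39. [r7c6∈{4}] r7c6 is down to just 4 ⇒ r7c6=4.
Step 40. [r5c8∈{4}] r5c8 is down to just 4 ⇒ r5c8=4.
Step 41. [r1c4∈{3}] r1c4's peers cover all but 3 ⇒ r1c4=3.

Answer: 5 6 7 3 1 2 8 9 4 / 9 1 2 7 4 8 6 5 3 / 8 4 3 5 9 6 7 2 1 / 3 7 8 4 5 1 9 6 2 / 2 5 6 8 3 9 1 4 7 / 1 9 4 6 2 7 5 3 8 / 7 8 5 2 6 4 3 1 9 / 6 2 9 1 7 3 4 8 5 / 4 3 1 9 8 5 2 7 6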